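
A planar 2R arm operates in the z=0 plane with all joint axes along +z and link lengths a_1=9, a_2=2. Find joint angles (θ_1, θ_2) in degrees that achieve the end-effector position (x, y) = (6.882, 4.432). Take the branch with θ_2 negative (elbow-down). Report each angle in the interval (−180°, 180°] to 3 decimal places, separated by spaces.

44.998 -119.992

cos θ_2 = (67.0045−9²−2²)/(2·9·2) = -0.4999; θ_2 = -119.9916° (elbow-down)
β = atan2(4.4320,6.8820) = 32.7815°; ψ = atan2(-1.7322,8.0003) = -12.2170°
θ_1 = β − ψ = 44.9985°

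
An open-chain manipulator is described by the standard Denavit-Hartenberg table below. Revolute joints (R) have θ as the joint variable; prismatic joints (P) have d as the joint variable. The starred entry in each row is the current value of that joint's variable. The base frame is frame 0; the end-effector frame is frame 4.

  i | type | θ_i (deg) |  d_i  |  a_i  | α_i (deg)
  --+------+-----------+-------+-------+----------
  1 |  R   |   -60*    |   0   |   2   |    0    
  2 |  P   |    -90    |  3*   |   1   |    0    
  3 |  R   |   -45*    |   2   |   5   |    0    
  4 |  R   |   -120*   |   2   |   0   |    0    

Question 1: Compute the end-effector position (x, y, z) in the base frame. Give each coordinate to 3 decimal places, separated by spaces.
after link 1: o_1 = (1.0000, -1.7321, 0.0000)
after link 2: o_2 = (0.1340, -2.2321, 3.0000)
after link 3: o_3 = (-4.6957, -0.9380, 5.0000)
after link 4: o_4 = (-4.6957, -0.9380, 7.0000)

-4.696 -0.938 7.000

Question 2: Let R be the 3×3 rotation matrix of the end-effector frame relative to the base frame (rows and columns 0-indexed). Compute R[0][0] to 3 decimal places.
End-effector x-axis (col 0 of R) = (0.7071,0.7071,0.0000)
R[0][0] = 0.7071

0.707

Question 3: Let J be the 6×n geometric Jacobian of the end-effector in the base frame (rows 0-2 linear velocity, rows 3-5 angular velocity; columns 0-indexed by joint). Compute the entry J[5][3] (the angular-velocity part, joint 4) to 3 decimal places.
1.000

axis z_3 = (0.0000,0.0000,1.0000); lever o_n−o_3 = (0.0000,0.0000,2.0000)
cross product → J_v[:, 3] = (0.0000,0.0000,0.0000)
J_ω[:, 3] = z_3
entry J[5][3] = 1.0000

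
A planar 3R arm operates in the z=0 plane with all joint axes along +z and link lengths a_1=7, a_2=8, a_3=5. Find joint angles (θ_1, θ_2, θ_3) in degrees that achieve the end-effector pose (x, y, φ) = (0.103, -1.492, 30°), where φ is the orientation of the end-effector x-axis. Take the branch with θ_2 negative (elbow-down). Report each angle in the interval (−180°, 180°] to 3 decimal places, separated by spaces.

-59.996 -135.000 -135.005

wrist centre = target − a_3·(cos φ, sin φ) = (-4.2271, -3.9920)
cos θ_2 = (33.8047−7²−8²)/(2·7·8) = -0.7071; θ_2 = -134.9995° (elbow-down)
β = atan2(-3.9920,-4.2271) = -136.6386°; ψ = atan2(-5.6569,1.3432) = -76.6429°
θ_1 = β − ψ = -59.9958°
θ_3 = φ − θ_1 − θ_2 = -135.0047° (wrapped to (-180°,180°])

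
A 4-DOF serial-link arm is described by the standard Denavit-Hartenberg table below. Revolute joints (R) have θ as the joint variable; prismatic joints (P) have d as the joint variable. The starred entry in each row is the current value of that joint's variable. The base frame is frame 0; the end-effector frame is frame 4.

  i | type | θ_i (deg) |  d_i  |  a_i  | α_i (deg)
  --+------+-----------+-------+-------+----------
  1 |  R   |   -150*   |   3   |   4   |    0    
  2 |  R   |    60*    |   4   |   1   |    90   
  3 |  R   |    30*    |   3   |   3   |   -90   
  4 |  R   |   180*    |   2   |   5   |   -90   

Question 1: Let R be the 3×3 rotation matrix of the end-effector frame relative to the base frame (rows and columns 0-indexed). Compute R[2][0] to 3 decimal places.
-0.500

End-effector x-axis (col 0 of R) = (0.0000,0.8660,-0.5000)
R[2][0] = -0.5000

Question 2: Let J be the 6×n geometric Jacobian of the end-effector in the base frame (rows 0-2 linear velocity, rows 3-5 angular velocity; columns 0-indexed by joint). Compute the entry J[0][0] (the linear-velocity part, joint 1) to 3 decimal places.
axis z_0 = ẑ; lever o_n−o_0 = (-6.4641,-0.2679,7.7321)
cross product → J_v[:, 0] = (0.2679,-6.4641,0.0000)
J_ω[:, 0] = z_0
entry J[0][0] = 0.2679

0.268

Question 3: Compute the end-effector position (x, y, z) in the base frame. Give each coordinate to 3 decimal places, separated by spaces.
after link 1: o_1 = (-3.4641, -2.0000, 3.0000)
after link 2: o_2 = (-3.4641, -3.0000, 7.0000)
after link 3: o_3 = (-6.4641, -5.5981, 8.5000)
after link 4: o_4 = (-6.4641, -0.2679, 7.7321)

-6.464 -0.268 7.732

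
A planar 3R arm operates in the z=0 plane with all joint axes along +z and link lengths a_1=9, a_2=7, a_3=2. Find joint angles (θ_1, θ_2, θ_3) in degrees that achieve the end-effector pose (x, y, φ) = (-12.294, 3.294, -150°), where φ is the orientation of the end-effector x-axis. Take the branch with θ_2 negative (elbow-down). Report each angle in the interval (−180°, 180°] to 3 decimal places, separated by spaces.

wrist centre = target − a_3·(cos φ, sin φ) = (-10.5619, 4.2940)
cos θ_2 = (129.9932−9²−7²)/(2·9·7) = -0.0001; θ_2 = -90.0031° (elbow-down)
β = atan2(4.2940,-10.5619) = 157.8756°; ψ = atan2(-7.0000,8.9996) = -37.8761°
θ_1 = β − ψ = 195.7518°
θ_3 = φ − θ_1 − θ_2 = 104.2513° (wrapped to (-180°,180°])

-164.248 -90.003 104.251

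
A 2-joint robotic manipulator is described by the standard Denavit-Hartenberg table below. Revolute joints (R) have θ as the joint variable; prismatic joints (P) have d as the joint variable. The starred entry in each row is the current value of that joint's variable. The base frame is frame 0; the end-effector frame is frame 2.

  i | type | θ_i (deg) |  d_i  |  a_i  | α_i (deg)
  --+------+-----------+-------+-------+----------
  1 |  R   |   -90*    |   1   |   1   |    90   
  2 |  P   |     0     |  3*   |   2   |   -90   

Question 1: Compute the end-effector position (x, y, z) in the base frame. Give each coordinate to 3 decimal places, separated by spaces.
after link 1: o_1 = (0.0000, -1.0000, 1.0000)
after link 2: o_2 = (-3.0000, -3.0000, 1.0000)

-3.000 -3.000 1.000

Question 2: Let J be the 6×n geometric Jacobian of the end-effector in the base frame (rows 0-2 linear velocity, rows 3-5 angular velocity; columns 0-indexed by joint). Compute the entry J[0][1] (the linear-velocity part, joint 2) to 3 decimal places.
-1.000

prismatic axis z_1 = (-1.0000,-0.0000,0.0000)
J_v[:, 1] = z_1; J_ω[:, 1] = (0,0,0)
entry J[0][1] = -1.0000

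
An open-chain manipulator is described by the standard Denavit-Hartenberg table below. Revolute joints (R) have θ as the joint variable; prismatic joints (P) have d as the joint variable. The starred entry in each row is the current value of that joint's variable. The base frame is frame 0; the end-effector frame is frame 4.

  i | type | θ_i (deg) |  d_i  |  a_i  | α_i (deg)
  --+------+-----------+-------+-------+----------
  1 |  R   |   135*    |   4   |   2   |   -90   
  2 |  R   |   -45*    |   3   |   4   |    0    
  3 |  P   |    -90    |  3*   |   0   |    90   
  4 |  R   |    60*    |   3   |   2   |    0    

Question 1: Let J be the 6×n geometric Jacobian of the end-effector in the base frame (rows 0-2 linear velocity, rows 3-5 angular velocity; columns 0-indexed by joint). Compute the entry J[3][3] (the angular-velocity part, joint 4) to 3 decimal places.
axis z_3 = (0.5000,-0.5000,-0.7071); lever o_n−o_3 = (0.7753,-3.2247,-1.4142)
cross product → J_v[:, 3] = (-1.5731,0.1589,-1.2247)
J_ω[:, 3] = z_3
entry J[3][3] = 0.5000

0.500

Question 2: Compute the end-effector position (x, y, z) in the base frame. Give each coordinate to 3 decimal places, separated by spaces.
-6.882 -4.053 5.414

after link 1: o_1 = (-1.4142, 1.4142, 4.0000)
after link 2: o_2 = (-5.5355, 1.2929, 6.8284)
after link 3: o_3 = (-7.6569, -0.8284, 6.8284)
after link 4: o_4 = (-6.8816, -4.0532, 5.4142)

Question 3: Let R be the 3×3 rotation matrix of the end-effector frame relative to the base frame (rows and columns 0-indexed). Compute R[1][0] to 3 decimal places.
End-effector x-axis (col 0 of R) = (-0.3624,-0.8624,0.3536)
R[1][0] = -0.8624

-0.862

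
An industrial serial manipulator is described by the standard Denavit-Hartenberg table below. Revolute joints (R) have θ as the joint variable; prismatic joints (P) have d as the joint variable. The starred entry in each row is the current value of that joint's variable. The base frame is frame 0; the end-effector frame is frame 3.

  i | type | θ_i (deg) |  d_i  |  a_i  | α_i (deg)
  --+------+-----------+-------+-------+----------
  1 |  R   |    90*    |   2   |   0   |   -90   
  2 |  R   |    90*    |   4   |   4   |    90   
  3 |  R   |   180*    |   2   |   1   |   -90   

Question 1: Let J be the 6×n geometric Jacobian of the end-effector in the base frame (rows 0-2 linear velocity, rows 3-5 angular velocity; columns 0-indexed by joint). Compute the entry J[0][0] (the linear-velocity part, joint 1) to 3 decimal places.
-2.000

axis z_0 = ẑ; lever o_n−o_0 = (-4.0000,2.0000,-1.0000)
cross product → J_v[:, 0] = (-2.0000,-4.0000,0.0000)
J_ω[:, 0] = z_0
entry J[0][0] = -2.0000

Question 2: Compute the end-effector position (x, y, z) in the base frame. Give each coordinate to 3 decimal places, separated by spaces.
-4.000 2.000 -1.000

after link 1: o_1 = (0.0000, 0.0000, 2.0000)
after link 2: o_2 = (-4.0000, 0.0000, -2.0000)
after link 3: o_3 = (-4.0000, 2.0000, -1.0000)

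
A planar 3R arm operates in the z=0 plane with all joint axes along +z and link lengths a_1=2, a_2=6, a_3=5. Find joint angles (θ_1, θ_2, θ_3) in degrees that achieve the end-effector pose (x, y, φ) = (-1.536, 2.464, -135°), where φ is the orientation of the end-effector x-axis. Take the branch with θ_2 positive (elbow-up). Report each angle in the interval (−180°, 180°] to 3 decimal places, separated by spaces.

-0.013 90.018 134.996

wrist centre = target − a_3·(cos φ, sin φ) = (1.9995, 5.9995)
cos θ_2 = (39.9925−2²−6²)/(2·2·6) = -0.0003; θ_2 = 90.0178° (elbow-up)
β = atan2(5.9995,1.9995) = 71.5677°; ψ = atan2(6.0000,1.9981) = 71.5811°
θ_1 = β − ψ = -0.0134°
θ_3 = φ − θ_1 − θ_2 = 134.9955° (wrapped to (-180°,180°])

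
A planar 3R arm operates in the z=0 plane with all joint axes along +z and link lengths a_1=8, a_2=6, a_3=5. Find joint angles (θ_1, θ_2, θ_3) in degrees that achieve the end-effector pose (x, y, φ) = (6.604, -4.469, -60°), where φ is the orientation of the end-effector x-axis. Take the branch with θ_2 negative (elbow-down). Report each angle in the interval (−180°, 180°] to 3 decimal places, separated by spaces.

wrist centre = target − a_3·(cos φ, sin φ) = (4.1040, -0.1389)
cos θ_2 = (16.8621−8²−6²)/(2·8·6) = -0.8660; θ_2 = -149.9994° (elbow-down)
β = atan2(-0.1389,4.1040) = -1.9381°; ψ = atan2(-3.0001,2.8039) = -46.9359°
θ_1 = β − ψ = 44.9978°
θ_3 = φ − θ_1 − θ_2 = 45.0015° (wrapped to (-180°,180°])

44.998 -149.999 45.002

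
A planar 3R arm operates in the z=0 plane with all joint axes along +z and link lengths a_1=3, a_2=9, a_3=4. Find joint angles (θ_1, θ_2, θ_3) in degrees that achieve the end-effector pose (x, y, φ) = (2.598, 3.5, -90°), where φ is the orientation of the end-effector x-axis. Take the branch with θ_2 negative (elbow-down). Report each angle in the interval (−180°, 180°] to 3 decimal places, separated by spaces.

171.788 -120.000 -141.787

wrist centre = target − a_3·(cos φ, sin φ) = (2.5980, 7.5000)
cos θ_2 = (62.9996−3²−9²)/(2·3·9) = -0.5000; θ_2 = -120.0005° (elbow-down)
β = atan2(7.5000,2.5980) = 70.8939°; ψ = atan2(-7.7942,-1.5001) = -100.8939°
θ_1 = β − ψ = 171.7878°
θ_3 = φ − θ_1 − θ_2 = -141.7873° (wrapped to (-180°,180°])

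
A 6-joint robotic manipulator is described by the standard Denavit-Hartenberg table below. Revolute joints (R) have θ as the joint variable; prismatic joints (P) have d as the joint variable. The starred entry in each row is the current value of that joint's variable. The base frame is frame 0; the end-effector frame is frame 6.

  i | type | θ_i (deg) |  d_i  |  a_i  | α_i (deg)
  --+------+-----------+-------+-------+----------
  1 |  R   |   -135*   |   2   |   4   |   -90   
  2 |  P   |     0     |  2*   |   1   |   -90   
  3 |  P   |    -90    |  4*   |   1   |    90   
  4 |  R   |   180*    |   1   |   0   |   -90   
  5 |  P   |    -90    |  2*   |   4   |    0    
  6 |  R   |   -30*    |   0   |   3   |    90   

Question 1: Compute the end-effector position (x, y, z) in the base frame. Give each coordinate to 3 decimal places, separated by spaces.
5.019 -1.345 -0.000

after link 1: o_1 = (-2.8284, -2.8284, 2.0000)
after link 2: o_2 = (-2.1213, -4.9497, 2.0000)
after link 3: o_3 = (-1.4142, -5.6569, -2.0000)
after link 4: o_4 = (-0.7071, -4.9497, -2.0000)
after link 5: o_5 = (2.1213, -2.1213, -0.0000)
after link 6: o_6 = (5.0191, -1.3449, -0.0000)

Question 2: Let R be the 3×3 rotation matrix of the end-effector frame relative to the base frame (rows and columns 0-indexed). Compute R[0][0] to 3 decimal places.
End-effector x-axis (col 0 of R) = (0.9659,0.2588,0.0000)
R[0][0] = 0.9659

0.966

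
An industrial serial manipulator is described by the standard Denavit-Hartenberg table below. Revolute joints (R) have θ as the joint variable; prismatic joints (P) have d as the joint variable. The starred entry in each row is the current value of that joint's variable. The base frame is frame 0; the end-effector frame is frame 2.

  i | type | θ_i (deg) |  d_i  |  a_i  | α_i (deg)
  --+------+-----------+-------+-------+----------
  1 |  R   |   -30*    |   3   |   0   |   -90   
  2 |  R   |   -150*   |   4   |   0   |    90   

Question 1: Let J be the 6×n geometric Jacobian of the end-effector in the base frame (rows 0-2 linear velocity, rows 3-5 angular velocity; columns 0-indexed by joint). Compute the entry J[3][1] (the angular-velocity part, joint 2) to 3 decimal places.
axis z_1 = (0.5000,0.8660,0.0000); lever o_n−o_1 = (2.0000,3.4641,0.0000)
cross product → J_v[:, 1] = (0.0000,-0.0000,0.0000)
J_ω[:, 1] = z_1
entry J[3][1] = 0.5000

0.500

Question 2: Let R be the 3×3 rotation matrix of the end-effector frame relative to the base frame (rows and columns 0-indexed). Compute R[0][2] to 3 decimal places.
-0.433

End-effector z-axis (col 2 of R) = (-0.4330,0.2500,-0.8660)
R[0][2] = -0.4330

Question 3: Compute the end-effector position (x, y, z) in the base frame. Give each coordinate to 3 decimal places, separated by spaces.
2.000 3.464 3.000

after link 1: o_1 = (0.0000, 0.0000, 3.0000)
after link 2: o_2 = (2.0000, 3.4641, 3.0000)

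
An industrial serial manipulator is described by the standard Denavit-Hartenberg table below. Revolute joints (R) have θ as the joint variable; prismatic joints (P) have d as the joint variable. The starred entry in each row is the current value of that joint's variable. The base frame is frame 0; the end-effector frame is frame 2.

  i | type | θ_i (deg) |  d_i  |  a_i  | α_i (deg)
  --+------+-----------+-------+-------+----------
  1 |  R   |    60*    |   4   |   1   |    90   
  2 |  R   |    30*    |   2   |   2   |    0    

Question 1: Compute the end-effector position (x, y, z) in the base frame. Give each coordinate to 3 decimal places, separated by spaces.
3.098 1.366 5.000

after link 1: o_1 = (0.5000, 0.8660, 4.0000)
after link 2: o_2 = (3.0981, 1.3660, 5.0000)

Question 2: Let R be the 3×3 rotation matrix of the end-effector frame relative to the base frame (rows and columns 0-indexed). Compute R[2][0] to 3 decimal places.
End-effector x-axis (col 0 of R) = (0.4330,0.7500,0.5000)
R[2][0] = 0.5000

0.500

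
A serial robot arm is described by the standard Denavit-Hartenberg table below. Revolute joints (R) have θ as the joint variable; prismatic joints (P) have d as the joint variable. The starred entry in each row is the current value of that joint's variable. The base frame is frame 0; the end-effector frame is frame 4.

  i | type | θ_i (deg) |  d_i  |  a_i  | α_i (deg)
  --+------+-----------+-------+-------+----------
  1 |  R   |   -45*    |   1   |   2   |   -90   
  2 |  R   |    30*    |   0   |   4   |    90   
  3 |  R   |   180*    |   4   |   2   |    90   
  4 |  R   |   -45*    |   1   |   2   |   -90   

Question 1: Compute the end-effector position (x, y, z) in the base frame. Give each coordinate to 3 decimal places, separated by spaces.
3.394 -1.980 2.946

after link 1: o_1 = (1.4142, -1.4142, 1.0000)
after link 2: o_2 = (3.8637, -3.8637, -1.0000)
after link 3: o_3 = (4.0532, -4.0532, 3.4641)
after link 4: o_4 = (3.3943, -1.9800, 2.9465)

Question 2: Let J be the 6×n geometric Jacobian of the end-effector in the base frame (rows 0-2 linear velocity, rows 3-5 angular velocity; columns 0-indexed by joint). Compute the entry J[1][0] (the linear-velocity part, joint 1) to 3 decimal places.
axis z_0 = ẑ; lever o_n−o_0 = (3.3943,-1.9800,2.9465)
cross product → J_v[:, 0] = (1.9800,3.3943,-0.0000)
J_ω[:, 0] = z_0
entry J[1][0] = 3.3943

3.394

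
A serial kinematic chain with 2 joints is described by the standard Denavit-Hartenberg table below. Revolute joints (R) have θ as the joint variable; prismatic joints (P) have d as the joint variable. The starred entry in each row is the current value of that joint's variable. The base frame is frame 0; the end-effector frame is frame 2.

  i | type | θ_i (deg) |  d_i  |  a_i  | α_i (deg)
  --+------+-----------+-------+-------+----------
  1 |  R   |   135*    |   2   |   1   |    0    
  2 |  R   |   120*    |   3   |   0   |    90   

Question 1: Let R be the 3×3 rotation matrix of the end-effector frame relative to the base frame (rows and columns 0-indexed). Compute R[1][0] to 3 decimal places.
End-effector x-axis (col 0 of R) = (-0.2588,-0.9659,0.0000)
R[1][0] = -0.9659

-0.966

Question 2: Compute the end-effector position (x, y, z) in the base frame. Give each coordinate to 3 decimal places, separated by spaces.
-0.707 0.707 5.000

after link 1: o_1 = (-0.7071, 0.7071, 2.0000)
after link 2: o_2 = (-0.7071, 0.7071, 5.0000)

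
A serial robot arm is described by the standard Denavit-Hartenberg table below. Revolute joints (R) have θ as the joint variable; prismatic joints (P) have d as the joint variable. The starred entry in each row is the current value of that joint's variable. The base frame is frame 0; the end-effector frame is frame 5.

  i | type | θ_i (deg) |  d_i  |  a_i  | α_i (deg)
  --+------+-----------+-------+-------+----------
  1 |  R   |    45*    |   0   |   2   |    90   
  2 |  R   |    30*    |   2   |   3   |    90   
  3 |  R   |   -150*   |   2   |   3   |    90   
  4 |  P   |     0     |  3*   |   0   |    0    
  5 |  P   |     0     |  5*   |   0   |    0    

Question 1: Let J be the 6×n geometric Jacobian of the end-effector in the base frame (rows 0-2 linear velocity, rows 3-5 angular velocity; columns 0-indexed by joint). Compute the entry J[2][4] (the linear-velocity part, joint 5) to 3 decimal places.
-0.250

prismatic axis z_4 = (0.3062,-0.9186,-0.2500)
J_v[:, 4] = z_4; J_ω[:, 4] = (0,0,0)
entry J[2][4] = -0.2500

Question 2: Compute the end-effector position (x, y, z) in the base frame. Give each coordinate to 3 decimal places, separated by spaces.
5.170 -5.335 -3.531

after link 1: o_1 = (1.4142, 1.4142, 0.0000)
after link 2: o_2 = (4.6655, 1.8371, 1.5000)
after link 3: o_3 = (2.7210, 2.0139, -1.5311)
after link 4: o_4 = (3.6396, -0.7418, -2.2811)
after link 5: o_5 = (5.1705, -5.3346, -3.5311)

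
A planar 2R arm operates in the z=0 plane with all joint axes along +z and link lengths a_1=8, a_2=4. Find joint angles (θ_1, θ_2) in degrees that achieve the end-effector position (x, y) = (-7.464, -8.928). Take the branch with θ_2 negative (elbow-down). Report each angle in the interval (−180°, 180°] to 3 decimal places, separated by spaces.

-119.997 -30.009

cos θ_2 = (135.4205−8²−4²)/(2·8·4) = 0.8659; θ_2 = -30.0092° (elbow-down)
β = atan2(-8.9280,-7.4640) = -129.8963°; ψ = atan2(-2.0006,11.4638) = -9.8991°
θ_1 = β − ψ = -119.9973°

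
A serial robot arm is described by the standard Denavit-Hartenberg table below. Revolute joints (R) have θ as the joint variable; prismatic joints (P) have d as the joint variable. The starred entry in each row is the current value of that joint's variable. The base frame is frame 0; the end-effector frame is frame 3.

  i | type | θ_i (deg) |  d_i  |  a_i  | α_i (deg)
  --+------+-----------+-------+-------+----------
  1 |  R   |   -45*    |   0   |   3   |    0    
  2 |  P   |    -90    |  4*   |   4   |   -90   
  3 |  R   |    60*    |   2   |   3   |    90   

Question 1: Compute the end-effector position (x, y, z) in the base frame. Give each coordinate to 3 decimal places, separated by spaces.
after link 1: o_1 = (2.1213, -2.1213, 0.0000)
after link 2: o_2 = (-0.7071, -4.9497, 4.0000)
after link 3: o_3 = (-0.3536, -7.4246, 1.4019)

-0.354 -7.425 1.402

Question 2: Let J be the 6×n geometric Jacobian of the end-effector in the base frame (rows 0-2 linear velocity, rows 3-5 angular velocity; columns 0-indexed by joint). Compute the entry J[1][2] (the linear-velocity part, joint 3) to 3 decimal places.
axis z_2 = (0.7071,-0.7071,0.0000); lever o_n−o_2 = (0.3536,-2.4749,-2.5981)
cross product → J_v[:, 2] = (1.8371,1.8371,-1.5000)
J_ω[:, 2] = z_2
entry J[1][2] = 1.8371

1.837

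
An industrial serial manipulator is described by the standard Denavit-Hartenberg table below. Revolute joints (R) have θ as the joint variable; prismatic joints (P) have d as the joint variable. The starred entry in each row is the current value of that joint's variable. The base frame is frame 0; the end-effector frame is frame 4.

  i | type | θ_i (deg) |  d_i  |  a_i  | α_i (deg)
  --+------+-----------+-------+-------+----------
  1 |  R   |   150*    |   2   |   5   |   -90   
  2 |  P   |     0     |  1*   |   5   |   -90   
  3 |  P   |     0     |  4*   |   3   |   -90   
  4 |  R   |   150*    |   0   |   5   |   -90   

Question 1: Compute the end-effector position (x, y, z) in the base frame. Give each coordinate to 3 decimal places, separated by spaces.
after link 1: o_1 = (-4.3301, 2.5000, 2.0000)
after link 2: o_2 = (-9.1603, 4.1340, 2.0000)
after link 3: o_3 = (-11.7583, 5.6340, -2.0000)
after link 4: o_4 = (-8.0083, 3.4689, 0.5000)

-8.008 3.469 0.500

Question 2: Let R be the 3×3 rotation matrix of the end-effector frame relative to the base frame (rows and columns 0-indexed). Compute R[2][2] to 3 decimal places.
End-effector z-axis (col 2 of R) = (0.4330,-0.2500,-0.8660)
R[2][2] = -0.8660

-0.866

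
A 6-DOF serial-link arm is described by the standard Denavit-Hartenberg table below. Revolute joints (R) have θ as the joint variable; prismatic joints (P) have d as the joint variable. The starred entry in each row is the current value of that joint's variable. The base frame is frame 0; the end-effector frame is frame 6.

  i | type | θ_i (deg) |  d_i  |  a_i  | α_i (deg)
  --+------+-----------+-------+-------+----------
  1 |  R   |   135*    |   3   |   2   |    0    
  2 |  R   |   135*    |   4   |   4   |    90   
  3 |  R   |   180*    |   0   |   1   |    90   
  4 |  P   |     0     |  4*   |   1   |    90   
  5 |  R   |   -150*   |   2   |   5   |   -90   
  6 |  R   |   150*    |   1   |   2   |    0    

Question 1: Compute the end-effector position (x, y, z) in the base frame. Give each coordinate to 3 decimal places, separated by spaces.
after link 1: o_1 = (-1.4142, 1.4142, 3.0000)
after link 2: o_2 = (-1.4142, -2.5858, 7.0000)
after link 3: o_3 = (-1.4142, -1.5858, 7.0000)
after link 4: o_4 = (-1.4142, -0.5858, 11.0000)
after link 5: o_5 = (0.5858, -4.9159, 8.5000)
after link 6: o_6 = (-0.4142, -2.9159, 8.5000)

-0.414 -2.916 8.500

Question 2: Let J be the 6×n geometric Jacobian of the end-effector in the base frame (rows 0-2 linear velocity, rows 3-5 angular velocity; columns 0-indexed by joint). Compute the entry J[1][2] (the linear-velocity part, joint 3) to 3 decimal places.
1.500

axis z_2 = (-1.0000,0.0000,0.0000); lever o_n−o_2 = (1.0000,-0.3301,1.5000)
cross product → J_v[:, 2] = (0.0000,1.5000,0.3301)
J_ω[:, 2] = z_2
entry J[1][2] = 1.5000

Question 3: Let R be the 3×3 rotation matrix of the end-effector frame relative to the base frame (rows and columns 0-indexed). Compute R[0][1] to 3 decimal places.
0.866

End-effector y-axis (col 1 of R) = (0.8660,0.4330,0.2500)
R[0][1] = 0.8660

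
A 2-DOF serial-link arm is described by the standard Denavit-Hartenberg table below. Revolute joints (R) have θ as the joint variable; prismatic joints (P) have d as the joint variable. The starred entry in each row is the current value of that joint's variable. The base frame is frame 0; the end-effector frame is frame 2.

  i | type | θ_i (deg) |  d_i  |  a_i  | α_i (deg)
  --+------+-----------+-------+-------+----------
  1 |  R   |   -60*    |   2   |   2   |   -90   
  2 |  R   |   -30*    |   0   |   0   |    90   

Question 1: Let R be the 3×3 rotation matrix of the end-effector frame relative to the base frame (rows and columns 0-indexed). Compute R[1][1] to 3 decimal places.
End-effector y-axis (col 1 of R) = (0.8660,0.5000,0.0000)
R[1][1] = 0.5000

0.500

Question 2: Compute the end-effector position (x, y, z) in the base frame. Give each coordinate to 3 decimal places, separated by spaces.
after link 1: o_1 = (1.0000, -1.7321, 2.0000)
after link 2: o_2 = (1.0000, -1.7321, 2.0000)

1.000 -1.732 2.000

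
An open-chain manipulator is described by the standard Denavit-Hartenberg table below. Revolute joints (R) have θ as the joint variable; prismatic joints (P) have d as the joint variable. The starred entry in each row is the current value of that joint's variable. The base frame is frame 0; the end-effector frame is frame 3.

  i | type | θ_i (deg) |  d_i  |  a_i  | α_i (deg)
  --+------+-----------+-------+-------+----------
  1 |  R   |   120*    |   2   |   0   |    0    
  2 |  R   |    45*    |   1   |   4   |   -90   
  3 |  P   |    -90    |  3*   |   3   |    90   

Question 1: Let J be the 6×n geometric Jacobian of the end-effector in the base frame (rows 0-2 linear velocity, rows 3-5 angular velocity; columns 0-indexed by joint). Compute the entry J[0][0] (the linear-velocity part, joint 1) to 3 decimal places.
axis z_0 = ẑ; lever o_n−o_0 = (-4.6402,-1.8625,6.0000)
cross product → J_v[:, 0] = (1.8625,-4.6402,0.0000)
J_ω[:, 0] = z_0
entry J[0][0] = 1.8625

1.863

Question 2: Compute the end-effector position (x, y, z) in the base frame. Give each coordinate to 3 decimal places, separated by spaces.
-4.640 -1.863 6.000

after link 1: o_1 = (0.0000, 0.0000, 2.0000)
after link 2: o_2 = (-3.8637, 1.0353, 3.0000)
after link 3: o_3 = (-4.6402, -1.8625, 6.0000)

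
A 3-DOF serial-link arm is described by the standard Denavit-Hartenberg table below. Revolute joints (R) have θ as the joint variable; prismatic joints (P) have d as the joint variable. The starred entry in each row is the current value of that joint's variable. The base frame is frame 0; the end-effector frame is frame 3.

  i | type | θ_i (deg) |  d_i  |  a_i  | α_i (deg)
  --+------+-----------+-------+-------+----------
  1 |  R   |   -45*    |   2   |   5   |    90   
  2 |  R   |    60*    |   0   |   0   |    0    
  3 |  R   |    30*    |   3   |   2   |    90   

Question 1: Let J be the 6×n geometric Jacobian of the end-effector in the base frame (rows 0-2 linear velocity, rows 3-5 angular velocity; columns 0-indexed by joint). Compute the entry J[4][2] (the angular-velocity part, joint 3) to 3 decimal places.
-0.707

axis z_2 = (-0.7071,-0.7071,0.0000); lever o_n−o_2 = (-2.1213,-2.1213,2.0000)
cross product → J_v[:, 2] = (-1.4142,1.4142,0.0000)
J_ω[:, 2] = z_2
entry J[4][2] = -0.7071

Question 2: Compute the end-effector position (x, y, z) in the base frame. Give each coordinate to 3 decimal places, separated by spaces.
1.414 -5.657 4.000

after link 1: o_1 = (3.5355, -3.5355, 2.0000)
after link 2: o_2 = (3.5355, -3.5355, 2.0000)
after link 3: o_3 = (1.4142, -5.6569, 4.0000)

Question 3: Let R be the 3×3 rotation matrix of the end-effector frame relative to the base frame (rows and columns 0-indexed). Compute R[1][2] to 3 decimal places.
End-effector z-axis (col 2 of R) = (0.7071,-0.7071,-0.0000)
R[1][2] = -0.7071

-0.707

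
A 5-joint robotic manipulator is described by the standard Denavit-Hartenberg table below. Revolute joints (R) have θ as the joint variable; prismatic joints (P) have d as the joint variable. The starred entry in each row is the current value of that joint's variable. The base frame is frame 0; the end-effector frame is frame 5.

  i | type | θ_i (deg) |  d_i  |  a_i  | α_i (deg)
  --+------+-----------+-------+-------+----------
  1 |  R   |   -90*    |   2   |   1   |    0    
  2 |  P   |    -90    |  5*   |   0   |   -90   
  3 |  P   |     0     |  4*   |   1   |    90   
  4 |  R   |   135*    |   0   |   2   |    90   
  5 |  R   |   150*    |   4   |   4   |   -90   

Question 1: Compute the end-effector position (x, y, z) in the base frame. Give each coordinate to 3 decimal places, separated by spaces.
after link 1: o_1 = (0.0000, -1.0000, 2.0000)
after link 2: o_2 = (0.0000, -1.0000, 7.0000)
after link 3: o_3 = (-1.0000, -5.0000, 7.0000)
after link 4: o_4 = (0.4142, -6.4142, 7.0000)
after link 5: o_5 = (-4.8637, -6.7932, 9.0000)

-4.864 -6.793 9.000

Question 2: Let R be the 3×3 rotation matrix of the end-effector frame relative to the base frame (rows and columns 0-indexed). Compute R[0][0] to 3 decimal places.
End-effector x-axis (col 0 of R) = (-0.6124,0.6124,0.5000)
R[0][0] = -0.6124

-0.612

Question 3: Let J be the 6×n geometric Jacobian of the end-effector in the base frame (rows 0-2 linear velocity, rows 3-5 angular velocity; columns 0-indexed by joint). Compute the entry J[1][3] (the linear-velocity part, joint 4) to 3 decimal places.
axis z_3 = (0.0000,0.0000,1.0000); lever o_n−o_3 = (-3.8637,-1.7932,2.0000)
cross product → J_v[:, 3] = (1.7932,-3.8637,0.0000)
J_ω[:, 3] = z_3
entry J[1][3] = -3.8637

-3.864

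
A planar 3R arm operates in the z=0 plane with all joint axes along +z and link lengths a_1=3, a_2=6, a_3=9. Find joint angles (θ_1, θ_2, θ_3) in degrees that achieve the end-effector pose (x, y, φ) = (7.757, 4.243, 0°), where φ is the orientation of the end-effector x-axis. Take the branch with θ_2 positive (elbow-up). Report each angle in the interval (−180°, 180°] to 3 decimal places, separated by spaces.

0.014 134.991 -135.005

wrist centre = target − a_3·(cos φ, sin φ) = (-1.2430, 4.2430)
cos θ_2 = (19.5481−3²−6²)/(2·3·6) = -0.7070; θ_2 = 134.9911° (elbow-up)
β = atan2(4.2430,-1.2430) = 106.3281°; ψ = atan2(4.2433,-1.2420) = 106.3144°
θ_1 = β − ψ = 0.0137°
θ_3 = φ − θ_1 − θ_2 = -135.0049° (wrapped to (-180°,180°])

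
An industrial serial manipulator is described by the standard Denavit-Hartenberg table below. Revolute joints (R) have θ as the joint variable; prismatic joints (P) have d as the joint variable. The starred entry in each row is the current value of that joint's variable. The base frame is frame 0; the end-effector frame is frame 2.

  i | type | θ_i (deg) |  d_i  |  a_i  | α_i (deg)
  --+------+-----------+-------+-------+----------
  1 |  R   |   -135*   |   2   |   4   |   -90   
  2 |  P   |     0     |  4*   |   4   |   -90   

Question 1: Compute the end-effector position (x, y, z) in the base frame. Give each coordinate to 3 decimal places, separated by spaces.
-2.828 -8.485 2.000

after link 1: o_1 = (-2.8284, -2.8284, 2.0000)
after link 2: o_2 = (-2.8284, -8.4853, 2.0000)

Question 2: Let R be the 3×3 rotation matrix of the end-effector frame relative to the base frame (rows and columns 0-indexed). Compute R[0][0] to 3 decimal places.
-0.707

End-effector x-axis (col 0 of R) = (-0.7071,-0.7071,0.0000)
R[0][0] = -0.7071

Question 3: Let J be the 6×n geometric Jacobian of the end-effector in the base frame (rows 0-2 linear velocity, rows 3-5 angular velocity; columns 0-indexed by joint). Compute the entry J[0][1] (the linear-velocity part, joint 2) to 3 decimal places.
prismatic axis z_1 = (0.7071,-0.7071,0.0000)
J_v[:, 1] = z_1; J_ω[:, 1] = (0,0,0)
entry J[0][1] = 0.7071

0.707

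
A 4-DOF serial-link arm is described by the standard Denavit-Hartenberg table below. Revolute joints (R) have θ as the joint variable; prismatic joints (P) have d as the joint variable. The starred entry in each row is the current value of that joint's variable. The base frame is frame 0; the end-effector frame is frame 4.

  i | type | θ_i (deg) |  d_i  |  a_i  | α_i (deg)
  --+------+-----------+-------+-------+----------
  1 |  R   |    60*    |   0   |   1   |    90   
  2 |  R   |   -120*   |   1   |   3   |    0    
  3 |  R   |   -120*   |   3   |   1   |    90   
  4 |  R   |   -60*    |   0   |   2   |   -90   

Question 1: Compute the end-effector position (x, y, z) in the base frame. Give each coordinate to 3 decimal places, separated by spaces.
after link 1: o_1 = (0.5000, 0.8660, 0.0000)
after link 2: o_2 = (0.6160, -0.9330, -2.5981)
after link 3: o_3 = (2.9641, -2.8660, -1.7321)
after link 4: o_4 = (1.2141, -2.4330, -0.8660)

1.214 -2.433 -0.866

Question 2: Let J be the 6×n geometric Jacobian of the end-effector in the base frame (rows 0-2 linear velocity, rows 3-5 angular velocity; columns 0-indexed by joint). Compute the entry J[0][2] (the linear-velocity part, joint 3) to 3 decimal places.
-0.866

axis z_2 = (0.8660,-0.5000,0.0000); lever o_n−o_2 = (0.5981,-1.5000,1.7321)
cross product → J_v[:, 2] = (-0.8660,-1.5000,-1.0000)
J_ω[:, 2] = z_2
entry J[0][2] = -0.8660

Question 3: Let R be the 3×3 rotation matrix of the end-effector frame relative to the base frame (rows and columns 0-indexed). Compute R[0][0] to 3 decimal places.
-0.875

End-effector x-axis (col 0 of R) = (-0.8750,0.2165,0.4330)
R[0][0] = -0.8750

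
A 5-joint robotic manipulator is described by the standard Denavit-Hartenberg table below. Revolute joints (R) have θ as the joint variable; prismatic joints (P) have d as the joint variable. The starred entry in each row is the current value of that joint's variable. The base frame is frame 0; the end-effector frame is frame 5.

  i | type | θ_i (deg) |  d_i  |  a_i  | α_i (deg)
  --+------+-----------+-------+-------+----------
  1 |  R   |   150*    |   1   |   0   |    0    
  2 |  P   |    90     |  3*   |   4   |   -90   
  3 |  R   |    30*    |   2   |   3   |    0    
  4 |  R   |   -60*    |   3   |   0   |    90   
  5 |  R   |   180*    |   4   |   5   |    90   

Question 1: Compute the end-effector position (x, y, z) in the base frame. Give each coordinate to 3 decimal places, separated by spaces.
after link 1: o_1 = (0.0000, 0.0000, 1.0000)
after link 2: o_2 = (-2.0000, -3.4641, 4.0000)
after link 3: o_3 = (-1.5670, -6.7141, 2.5000)
after link 4: o_4 = (1.0311, -8.2141, 2.5000)
after link 5: o_5 = (4.1962, -2.7321, 3.4641)

4.196 -2.732 3.464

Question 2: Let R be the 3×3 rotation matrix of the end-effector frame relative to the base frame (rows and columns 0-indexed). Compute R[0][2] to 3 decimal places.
0.866

End-effector z-axis (col 2 of R) = (0.8660,-0.5000,0.0000)
R[0][2] = 0.8660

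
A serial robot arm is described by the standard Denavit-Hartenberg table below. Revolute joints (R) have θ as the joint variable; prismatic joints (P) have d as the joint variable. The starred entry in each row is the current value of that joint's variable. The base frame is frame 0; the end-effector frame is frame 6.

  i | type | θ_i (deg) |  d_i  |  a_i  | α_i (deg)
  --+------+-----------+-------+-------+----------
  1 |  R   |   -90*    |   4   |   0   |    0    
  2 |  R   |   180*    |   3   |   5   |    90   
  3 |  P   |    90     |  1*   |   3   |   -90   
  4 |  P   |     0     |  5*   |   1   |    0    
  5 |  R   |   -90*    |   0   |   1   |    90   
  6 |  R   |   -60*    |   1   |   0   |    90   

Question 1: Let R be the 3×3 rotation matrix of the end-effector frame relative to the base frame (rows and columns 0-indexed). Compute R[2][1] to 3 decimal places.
End-effector y-axis (col 1 of R) = (0.0000,-0.0000,-1.0000)
R[2][1] = -1.0000

-1.000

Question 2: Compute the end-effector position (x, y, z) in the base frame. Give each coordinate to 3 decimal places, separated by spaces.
2.000 -0.000 10.000

after link 1: o_1 = (0.0000, 0.0000, 4.0000)
after link 2: o_2 = (0.0000, 5.0000, 7.0000)
after link 3: o_3 = (1.0000, 5.0000, 10.0000)
after link 4: o_4 = (1.0000, 0.0000, 11.0000)
after link 5: o_5 = (2.0000, 0.0000, 11.0000)
after link 6: o_6 = (2.0000, -0.0000, 10.0000)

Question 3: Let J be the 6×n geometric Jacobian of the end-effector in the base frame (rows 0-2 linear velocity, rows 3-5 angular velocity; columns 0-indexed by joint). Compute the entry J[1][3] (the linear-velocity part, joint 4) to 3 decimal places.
-1.000

prismatic axis z_3 = (-0.0000,-1.0000,0.0000)
J_v[:, 3] = z_3; J_ω[:, 3] = (0,0,0)
entry J[1][3] = -1.0000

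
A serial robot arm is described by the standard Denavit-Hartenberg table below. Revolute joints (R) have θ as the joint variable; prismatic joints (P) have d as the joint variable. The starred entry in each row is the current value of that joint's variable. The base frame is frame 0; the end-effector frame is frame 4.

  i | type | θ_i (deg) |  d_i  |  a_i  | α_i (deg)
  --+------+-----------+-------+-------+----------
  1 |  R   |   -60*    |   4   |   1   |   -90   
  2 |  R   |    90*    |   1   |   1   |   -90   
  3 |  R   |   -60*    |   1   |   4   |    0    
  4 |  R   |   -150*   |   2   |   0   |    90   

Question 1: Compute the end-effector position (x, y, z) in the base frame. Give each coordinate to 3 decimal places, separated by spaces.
2.866 3.964 1.000

after link 1: o_1 = (0.5000, -0.8660, 4.0000)
after link 2: o_2 = (1.3660, -0.3660, 3.0000)
after link 3: o_3 = (3.8660, 2.2321, 1.0000)
after link 4: o_4 = (2.8660, 3.9641, 1.0000)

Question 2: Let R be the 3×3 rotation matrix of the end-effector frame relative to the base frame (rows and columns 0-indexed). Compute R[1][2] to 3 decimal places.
End-effector z-axis (col 2 of R) = (-0.7500,-0.4330,-0.5000)
R[1][2] = -0.4330

-0.433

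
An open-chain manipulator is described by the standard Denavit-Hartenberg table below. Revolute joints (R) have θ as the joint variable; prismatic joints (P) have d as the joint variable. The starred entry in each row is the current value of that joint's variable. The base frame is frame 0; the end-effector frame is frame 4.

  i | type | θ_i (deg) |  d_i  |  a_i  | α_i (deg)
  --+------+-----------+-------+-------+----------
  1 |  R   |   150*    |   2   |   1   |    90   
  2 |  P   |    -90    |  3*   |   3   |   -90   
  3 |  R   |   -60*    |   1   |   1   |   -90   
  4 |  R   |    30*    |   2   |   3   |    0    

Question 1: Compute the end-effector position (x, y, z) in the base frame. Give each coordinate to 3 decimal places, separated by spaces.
after link 1: o_1 = (-0.8660, 0.5000, 2.0000)
after link 2: o_2 = (0.6340, 3.0981, -1.0000)
after link 3: o_3 = (0.2010, 4.3481, -1.5000)
after link 4: o_4 = (2.1250, 4.6806, -4.5311)

2.125 4.681 -4.531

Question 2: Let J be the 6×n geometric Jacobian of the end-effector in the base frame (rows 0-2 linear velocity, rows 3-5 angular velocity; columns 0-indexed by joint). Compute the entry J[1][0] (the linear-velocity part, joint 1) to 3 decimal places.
2.125

axis z_0 = ẑ; lever o_n−o_0 = (2.1250,4.6806,-4.5311)
cross product → J_v[:, 0] = (-4.6806,2.1250,0.0000)
J_ω[:, 0] = z_0
entry J[1][0] = 2.1250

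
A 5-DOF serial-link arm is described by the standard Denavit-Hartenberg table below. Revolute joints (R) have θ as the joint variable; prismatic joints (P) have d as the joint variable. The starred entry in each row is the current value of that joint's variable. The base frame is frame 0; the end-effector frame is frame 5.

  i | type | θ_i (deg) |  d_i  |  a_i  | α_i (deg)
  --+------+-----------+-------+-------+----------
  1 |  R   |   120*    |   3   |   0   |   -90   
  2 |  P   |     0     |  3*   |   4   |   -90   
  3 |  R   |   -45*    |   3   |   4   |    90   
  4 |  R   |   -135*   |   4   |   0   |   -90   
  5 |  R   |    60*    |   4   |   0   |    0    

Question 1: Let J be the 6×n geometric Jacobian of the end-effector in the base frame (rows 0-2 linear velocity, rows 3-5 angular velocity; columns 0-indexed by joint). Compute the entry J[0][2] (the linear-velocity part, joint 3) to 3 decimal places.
-2.096

axis z_2 = (-0.0000,-0.0000,-1.0000); lever o_n−o_2 = (-7.6310,-2.0964,-0.1716)
cross product → J_v[:, 2] = (-2.0964,7.6310,-0.0000)
J_ω[:, 2] = z_2
entry J[0][2] = -2.0964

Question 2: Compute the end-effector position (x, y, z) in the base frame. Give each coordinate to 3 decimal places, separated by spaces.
after link 1: o_1 = (0.0000, 0.0000, 3.0000)
after link 2: o_2 = (-4.5981, 1.9641, 3.0000)
after link 3: o_3 = (-8.4618, 2.9994, 0.0000)
after link 4: o_4 = (-9.4971, -0.8643, 0.0000)
after link 5: o_5 = (-12.2291, -0.1323, 2.8284)

-12.229 -0.132 2.828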